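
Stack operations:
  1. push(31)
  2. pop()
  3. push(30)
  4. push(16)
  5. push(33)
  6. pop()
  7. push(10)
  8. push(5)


push(31) -> [31]
pop()->31, []
push(30) -> [30]
push(16) -> [30, 16]
push(33) -> [30, 16, 33]
pop()->33, [30, 16]
push(10) -> [30, 16, 10]
push(5) -> [30, 16, 10, 5]

Final stack: [30, 16, 10, 5]


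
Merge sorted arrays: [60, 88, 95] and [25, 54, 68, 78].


Take 25 from B
Take 54 from B
Take 60 from A
Take 68 from B
Take 78 from B

Merged: [25, 54, 60, 68, 78, 88, 95]


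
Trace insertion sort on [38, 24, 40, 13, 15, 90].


Initial: [38, 24, 40, 13, 15, 90]
Insert 24: [24, 38, 40, 13, 15, 90]
Insert 40: [24, 38, 40, 13, 15, 90]
Insert 13: [13, 24, 38, 40, 15, 90]
Insert 15: [13, 15, 24, 38, 40, 90]
Insert 90: [13, 15, 24, 38, 40, 90]

Sorted: [13, 15, 24, 38, 40, 90]


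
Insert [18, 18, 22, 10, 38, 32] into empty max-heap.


Insert 18: [18]
Insert 18: [18, 18]
Insert 22: [22, 18, 18]
Insert 10: [22, 18, 18, 10]
Insert 38: [38, 22, 18, 10, 18]
Insert 32: [38, 22, 32, 10, 18, 18]

Final heap: [38, 22, 32, 10, 18, 18]


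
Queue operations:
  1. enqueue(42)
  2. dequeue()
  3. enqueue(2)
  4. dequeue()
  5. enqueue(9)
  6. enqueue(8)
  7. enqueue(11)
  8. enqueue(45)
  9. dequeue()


enqueue(42) -> [42]
dequeue()->42, []
enqueue(2) -> [2]
dequeue()->2, []
enqueue(9) -> [9]
enqueue(8) -> [9, 8]
enqueue(11) -> [9, 8, 11]
enqueue(45) -> [9, 8, 11, 45]
dequeue()->9, [8, 11, 45]

Final queue: [8, 11, 45]


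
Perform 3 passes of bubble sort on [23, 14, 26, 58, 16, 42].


Initial: [23, 14, 26, 58, 16, 42]
Pass 1: [14, 23, 26, 16, 42, 58] (3 swaps)
Pass 2: [14, 23, 16, 26, 42, 58] (1 swaps)
Pass 3: [14, 16, 23, 26, 42, 58] (1 swaps)

After 3 passes: [14, 16, 23, 26, 42, 58]


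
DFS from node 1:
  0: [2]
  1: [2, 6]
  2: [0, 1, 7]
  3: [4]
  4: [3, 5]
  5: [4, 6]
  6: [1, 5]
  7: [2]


Visit 1, push [6, 2]
Visit 2, push [7, 0]
Visit 0, push []
Visit 7, push []
Visit 6, push [5]
Visit 5, push [4]
Visit 4, push [3]
Visit 3, push []

DFS order: [1, 2, 0, 7, 6, 5, 4, 3]


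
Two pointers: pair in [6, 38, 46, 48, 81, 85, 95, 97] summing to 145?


lo=0(6)+hi=7(97)=103
lo=1(38)+hi=7(97)=135
lo=2(46)+hi=7(97)=143
lo=3(48)+hi=7(97)=145

Yes: 48+97=145


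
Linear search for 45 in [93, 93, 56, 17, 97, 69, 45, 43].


i=0: 93!=45
i=1: 93!=45
i=2: 56!=45
i=3: 17!=45
i=4: 97!=45
i=5: 69!=45
i=6: 45==45 found!

Found at 6, 7 comps


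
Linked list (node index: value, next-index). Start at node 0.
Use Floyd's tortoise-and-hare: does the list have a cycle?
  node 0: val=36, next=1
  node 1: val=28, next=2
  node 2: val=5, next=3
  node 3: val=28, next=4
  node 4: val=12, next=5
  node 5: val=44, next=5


Floyd's tortoise (slow, +1) and hare (fast, +2):
  init: slow=0, fast=0
  step 1: slow=1, fast=2
  step 2: slow=2, fast=4
  step 3: slow=3, fast=5
  step 4: slow=4, fast=5
  step 5: slow=5, fast=5
  slow == fast at node 5: cycle detected

Cycle: yes


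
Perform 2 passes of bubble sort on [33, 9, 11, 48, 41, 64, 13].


Initial: [33, 9, 11, 48, 41, 64, 13]
Pass 1: [9, 11, 33, 41, 48, 13, 64] (4 swaps)
Pass 2: [9, 11, 33, 41, 13, 48, 64] (1 swaps)

After 2 passes: [9, 11, 33, 41, 13, 48, 64]


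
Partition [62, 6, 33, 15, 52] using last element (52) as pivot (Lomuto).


Pivot: 52
  6 <= 52: swap -> [6, 62, 33, 15, 52]
  33 <= 52: swap -> [6, 33, 62, 15, 52]
  15 <= 52: swap -> [6, 33, 15, 62, 52]
Place pivot at 3: [6, 33, 15, 52, 62]

Partitioned: [6, 33, 15, 52, 62]


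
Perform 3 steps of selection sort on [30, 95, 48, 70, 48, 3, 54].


Initial: [30, 95, 48, 70, 48, 3, 54]
Step 1: min=3 at 5
  Swap: [3, 95, 48, 70, 48, 30, 54]
Step 2: min=30 at 5
  Swap: [3, 30, 48, 70, 48, 95, 54]
Step 3: min=48 at 2
  Swap: [3, 30, 48, 70, 48, 95, 54]

After 3 steps: [3, 30, 48, 70, 48, 95, 54]


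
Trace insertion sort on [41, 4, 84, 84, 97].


Initial: [41, 4, 84, 84, 97]
Insert 4: [4, 41, 84, 84, 97]
Insert 84: [4, 41, 84, 84, 97]
Insert 84: [4, 41, 84, 84, 97]
Insert 97: [4, 41, 84, 84, 97]

Sorted: [4, 41, 84, 84, 97]


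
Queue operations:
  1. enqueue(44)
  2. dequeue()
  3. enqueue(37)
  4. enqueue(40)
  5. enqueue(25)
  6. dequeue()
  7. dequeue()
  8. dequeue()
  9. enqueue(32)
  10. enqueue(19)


enqueue(44) -> [44]
dequeue()->44, []
enqueue(37) -> [37]
enqueue(40) -> [37, 40]
enqueue(25) -> [37, 40, 25]
dequeue()->37, [40, 25]
dequeue()->40, [25]
dequeue()->25, []
enqueue(32) -> [32]
enqueue(19) -> [32, 19]

Final queue: [32, 19]


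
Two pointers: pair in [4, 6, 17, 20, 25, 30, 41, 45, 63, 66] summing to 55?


lo=0(4)+hi=9(66)=70
lo=0(4)+hi=8(63)=67
lo=0(4)+hi=7(45)=49
lo=1(6)+hi=7(45)=51
lo=2(17)+hi=7(45)=62
lo=2(17)+hi=6(41)=58
lo=2(17)+hi=5(30)=47
lo=3(20)+hi=5(30)=50
lo=4(25)+hi=5(30)=55

Yes: 25+30=55


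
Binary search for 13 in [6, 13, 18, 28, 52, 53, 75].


Step 1: lo=0, hi=6, mid=3, val=28
Step 2: lo=0, hi=2, mid=1, val=13

Found at index 1


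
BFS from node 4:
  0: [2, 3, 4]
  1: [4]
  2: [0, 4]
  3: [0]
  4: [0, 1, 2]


Visit 4, enqueue [0, 1, 2]
Visit 0, enqueue [3]
Visit 1, enqueue []
Visit 2, enqueue []
Visit 3, enqueue []

BFS order: [4, 0, 1, 2, 3]


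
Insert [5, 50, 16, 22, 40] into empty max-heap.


Insert 5: [5]
Insert 50: [50, 5]
Insert 16: [50, 5, 16]
Insert 22: [50, 22, 16, 5]
Insert 40: [50, 40, 16, 5, 22]

Final heap: [50, 40, 16, 5, 22]


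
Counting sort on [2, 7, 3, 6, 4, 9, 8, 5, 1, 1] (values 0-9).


Input: [2, 7, 3, 6, 4, 9, 8, 5, 1, 1]
Counts: [0, 2, 1, 1, 1, 1, 1, 1, 1, 1]

Sorted: [1, 1, 2, 3, 4, 5, 6, 7, 8, 9]


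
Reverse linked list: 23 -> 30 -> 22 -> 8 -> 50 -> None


Step 1: curr=23, set curr.next=prev(None) | reversed so far: 23
Step 2: curr=30, set curr.next=prev(23) | reversed so far: 30 -> 23
Step 3: curr=22, set curr.next=prev(30) | reversed so far: 22 -> 30 -> 23
Step 4: curr=8, set curr.next=prev(22) | reversed so far: 8 -> 22 -> 30 -> 23
Step 5: curr=50, set curr.next=prev(8) | reversed so far: 50 -> 8 -> 22 -> 30 -> 23

50 -> 8 -> 22 -> 30 -> 23 -> None


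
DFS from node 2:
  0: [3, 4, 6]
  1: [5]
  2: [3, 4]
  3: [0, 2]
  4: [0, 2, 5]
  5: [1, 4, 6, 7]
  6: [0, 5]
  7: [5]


Visit 2, push [4, 3]
Visit 3, push [0]
Visit 0, push [6, 4]
Visit 4, push [5]
Visit 5, push [7, 6, 1]
Visit 1, push []
Visit 6, push []
Visit 7, push []

DFS order: [2, 3, 0, 4, 5, 1, 6, 7]


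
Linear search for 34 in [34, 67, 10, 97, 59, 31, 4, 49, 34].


i=0: 34==34 found!

Found at 0, 1 comps


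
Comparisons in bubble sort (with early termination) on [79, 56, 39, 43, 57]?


Algorithm: bubble sort (with early termination)
Input: [79, 56, 39, 43, 57]
Sorted: [39, 43, 56, 57, 79]

9


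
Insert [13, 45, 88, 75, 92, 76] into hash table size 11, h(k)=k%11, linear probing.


Insert 13: h=2 -> slot 2
Insert 45: h=1 -> slot 1
Insert 88: h=0 -> slot 0
Insert 75: h=9 -> slot 9
Insert 92: h=4 -> slot 4
Insert 76: h=10 -> slot 10

Table: [88, 45, 13, None, 92, None, None, None, None, 75, 76]


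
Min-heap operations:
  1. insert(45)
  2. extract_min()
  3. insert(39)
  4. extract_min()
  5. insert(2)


insert(45) -> [45]
extract_min()->45, []
insert(39) -> [39]
extract_min()->39, []
insert(2) -> [2]

Final heap: [2]


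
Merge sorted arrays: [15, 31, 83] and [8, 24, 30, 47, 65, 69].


Take 8 from B
Take 15 from A
Take 24 from B
Take 30 from B
Take 31 from A
Take 47 from B
Take 65 from B
Take 69 from B

Merged: [8, 15, 24, 30, 31, 47, 65, 69, 83]


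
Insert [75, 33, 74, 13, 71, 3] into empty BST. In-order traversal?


Insert 75: root
Insert 33: L from 75
Insert 74: L from 75 -> R from 33
Insert 13: L from 75 -> L from 33
Insert 71: L from 75 -> R from 33 -> L from 74
Insert 3: L from 75 -> L from 33 -> L from 13

In-order: [3, 13, 33, 71, 74, 75]


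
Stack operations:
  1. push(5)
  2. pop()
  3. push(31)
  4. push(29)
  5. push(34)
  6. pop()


push(5) -> [5]
pop()->5, []
push(31) -> [31]
push(29) -> [31, 29]
push(34) -> [31, 29, 34]
pop()->34, [31, 29]

Final stack: [31, 29]


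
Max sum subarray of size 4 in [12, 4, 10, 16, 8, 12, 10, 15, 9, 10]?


[0:4]: 42
[1:5]: 38
[2:6]: 46
[3:7]: 46
[4:8]: 45
[5:9]: 46
[6:10]: 44

Max: 46 at [2:6]


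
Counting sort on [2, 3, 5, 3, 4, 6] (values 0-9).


Input: [2, 3, 5, 3, 4, 6]
Counts: [0, 0, 1, 2, 1, 1, 1, 0, 0, 0]

Sorted: [2, 3, 3, 4, 5, 6]


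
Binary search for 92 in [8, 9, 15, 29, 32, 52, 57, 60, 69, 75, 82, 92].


Step 1: lo=0, hi=11, mid=5, val=52
Step 2: lo=6, hi=11, mid=8, val=69
Step 3: lo=9, hi=11, mid=10, val=82
Step 4: lo=11, hi=11, mid=11, val=92

Found at index 11


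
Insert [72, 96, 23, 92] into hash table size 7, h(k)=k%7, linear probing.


Insert 72: h=2 -> slot 2
Insert 96: h=5 -> slot 5
Insert 23: h=2, 1 probes -> slot 3
Insert 92: h=1 -> slot 1

Table: [None, 92, 72, 23, None, 96, None]


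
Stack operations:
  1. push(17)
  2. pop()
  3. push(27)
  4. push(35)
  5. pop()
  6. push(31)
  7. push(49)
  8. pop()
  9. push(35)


push(17) -> [17]
pop()->17, []
push(27) -> [27]
push(35) -> [27, 35]
pop()->35, [27]
push(31) -> [27, 31]
push(49) -> [27, 31, 49]
pop()->49, [27, 31]
push(35) -> [27, 31, 35]

Final stack: [27, 31, 35]


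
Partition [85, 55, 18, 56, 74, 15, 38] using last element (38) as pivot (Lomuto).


Pivot: 38
  18 <= 38: swap -> [18, 55, 85, 56, 74, 15, 38]
  15 <= 38: swap -> [18, 15, 85, 56, 74, 55, 38]
Place pivot at 2: [18, 15, 38, 56, 74, 55, 85]

Partitioned: [18, 15, 38, 56, 74, 55, 85]


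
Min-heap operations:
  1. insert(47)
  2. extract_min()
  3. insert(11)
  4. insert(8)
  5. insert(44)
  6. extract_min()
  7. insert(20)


insert(47) -> [47]
extract_min()->47, []
insert(11) -> [11]
insert(8) -> [8, 11]
insert(44) -> [8, 11, 44]
extract_min()->8, [11, 44]
insert(20) -> [11, 44, 20]

Final heap: [11, 44, 20]


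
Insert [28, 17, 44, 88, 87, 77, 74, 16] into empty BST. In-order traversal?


Insert 28: root
Insert 17: L from 28
Insert 44: R from 28
Insert 88: R from 28 -> R from 44
Insert 87: R from 28 -> R from 44 -> L from 88
Insert 77: R from 28 -> R from 44 -> L from 88 -> L from 87
Insert 74: R from 28 -> R from 44 -> L from 88 -> L from 87 -> L from 77
Insert 16: L from 28 -> L from 17

In-order: [16, 17, 28, 44, 74, 77, 87, 88]


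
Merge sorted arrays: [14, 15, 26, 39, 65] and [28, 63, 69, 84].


Take 14 from A
Take 15 from A
Take 26 from A
Take 28 from B
Take 39 from A
Take 63 from B
Take 65 from A

Merged: [14, 15, 26, 28, 39, 63, 65, 69, 84]


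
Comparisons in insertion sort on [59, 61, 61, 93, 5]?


Algorithm: insertion sort
Input: [59, 61, 61, 93, 5]
Sorted: [5, 59, 61, 61, 93]

7


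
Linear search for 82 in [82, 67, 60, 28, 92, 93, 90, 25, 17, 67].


i=0: 82==82 found!

Found at 0, 1 comps


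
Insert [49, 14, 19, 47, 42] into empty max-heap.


Insert 49: [49]
Insert 14: [49, 14]
Insert 19: [49, 14, 19]
Insert 47: [49, 47, 19, 14]
Insert 42: [49, 47, 19, 14, 42]

Final heap: [49, 47, 19, 14, 42]


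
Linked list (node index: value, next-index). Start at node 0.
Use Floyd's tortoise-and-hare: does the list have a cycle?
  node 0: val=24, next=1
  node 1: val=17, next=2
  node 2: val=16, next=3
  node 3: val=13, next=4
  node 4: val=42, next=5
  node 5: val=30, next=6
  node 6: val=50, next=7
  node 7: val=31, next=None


Floyd's tortoise (slow, +1) and hare (fast, +2):
  init: slow=0, fast=0
  step 1: slow=1, fast=2
  step 2: slow=2, fast=4
  step 3: slow=3, fast=6
  step 4: fast 6->7->None, no cycle

Cycle: no


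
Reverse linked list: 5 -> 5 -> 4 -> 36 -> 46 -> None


Step 1: curr=5, set curr.next=prev(None) | reversed so far: 5
Step 2: curr=5, set curr.next=prev(5) | reversed so far: 5 -> 5
Step 3: curr=4, set curr.next=prev(5) | reversed so far: 4 -> 5 -> 5
Step 4: curr=36, set curr.next=prev(4) | reversed so far: 36 -> 4 -> 5 -> 5
Step 5: curr=46, set curr.next=prev(36) | reversed so far: 46 -> 36 -> 4 -> 5 -> 5

46 -> 36 -> 4 -> 5 -> 5 -> None


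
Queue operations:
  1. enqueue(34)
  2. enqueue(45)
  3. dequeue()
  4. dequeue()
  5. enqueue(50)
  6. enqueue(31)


enqueue(34) -> [34]
enqueue(45) -> [34, 45]
dequeue()->34, [45]
dequeue()->45, []
enqueue(50) -> [50]
enqueue(31) -> [50, 31]

Final queue: [50, 31]


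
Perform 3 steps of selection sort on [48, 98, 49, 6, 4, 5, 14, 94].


Initial: [48, 98, 49, 6, 4, 5, 14, 94]
Step 1: min=4 at 4
  Swap: [4, 98, 49, 6, 48, 5, 14, 94]
Step 2: min=5 at 5
  Swap: [4, 5, 49, 6, 48, 98, 14, 94]
Step 3: min=6 at 3
  Swap: [4, 5, 6, 49, 48, 98, 14, 94]

After 3 steps: [4, 5, 6, 49, 48, 98, 14, 94]


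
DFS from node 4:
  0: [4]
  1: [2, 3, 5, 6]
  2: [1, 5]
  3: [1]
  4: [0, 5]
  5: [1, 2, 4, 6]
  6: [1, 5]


Visit 4, push [5, 0]
Visit 0, push []
Visit 5, push [6, 2, 1]
Visit 1, push [6, 3, 2]
Visit 2, push []
Visit 3, push []
Visit 6, push []

DFS order: [4, 0, 5, 1, 2, 3, 6]


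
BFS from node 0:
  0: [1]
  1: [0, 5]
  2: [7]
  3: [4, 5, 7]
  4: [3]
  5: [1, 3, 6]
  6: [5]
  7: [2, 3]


Visit 0, enqueue [1]
Visit 1, enqueue [5]
Visit 5, enqueue [3, 6]
Visit 3, enqueue [4, 7]
Visit 6, enqueue []
Visit 4, enqueue []
Visit 7, enqueue [2]
Visit 2, enqueue []

BFS order: [0, 1, 5, 3, 6, 4, 7, 2]


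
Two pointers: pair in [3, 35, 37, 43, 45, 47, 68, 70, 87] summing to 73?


lo=0(3)+hi=8(87)=90
lo=0(3)+hi=7(70)=73

Yes: 3+70=73


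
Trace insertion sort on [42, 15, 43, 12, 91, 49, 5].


Initial: [42, 15, 43, 12, 91, 49, 5]
Insert 15: [15, 42, 43, 12, 91, 49, 5]
Insert 43: [15, 42, 43, 12, 91, 49, 5]
Insert 12: [12, 15, 42, 43, 91, 49, 5]
Insert 91: [12, 15, 42, 43, 91, 49, 5]
Insert 49: [12, 15, 42, 43, 49, 91, 5]
Insert 5: [5, 12, 15, 42, 43, 49, 91]

Sorted: [5, 12, 15, 42, 43, 49, 91]


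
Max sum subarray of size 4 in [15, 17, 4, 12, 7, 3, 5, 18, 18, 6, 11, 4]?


[0:4]: 48
[1:5]: 40
[2:6]: 26
[3:7]: 27
[4:8]: 33
[5:9]: 44
[6:10]: 47
[7:11]: 53
[8:12]: 39

Max: 53 at [7:11]


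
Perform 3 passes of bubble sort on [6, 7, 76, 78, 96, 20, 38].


Initial: [6, 7, 76, 78, 96, 20, 38]
Pass 1: [6, 7, 76, 78, 20, 38, 96] (2 swaps)
Pass 2: [6, 7, 76, 20, 38, 78, 96] (2 swaps)
Pass 3: [6, 7, 20, 38, 76, 78, 96] (2 swaps)

After 3 passes: [6, 7, 20, 38, 76, 78, 96]


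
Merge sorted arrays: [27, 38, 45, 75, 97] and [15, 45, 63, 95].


Take 15 from B
Take 27 from A
Take 38 from A
Take 45 from A
Take 45 from B
Take 63 from B
Take 75 from A
Take 95 from B

Merged: [15, 27, 38, 45, 45, 63, 75, 95, 97]


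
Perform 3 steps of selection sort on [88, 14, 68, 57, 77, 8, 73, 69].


Initial: [88, 14, 68, 57, 77, 8, 73, 69]
Step 1: min=8 at 5
  Swap: [8, 14, 68, 57, 77, 88, 73, 69]
Step 2: min=14 at 1
  Swap: [8, 14, 68, 57, 77, 88, 73, 69]
Step 3: min=57 at 3
  Swap: [8, 14, 57, 68, 77, 88, 73, 69]

After 3 steps: [8, 14, 57, 68, 77, 88, 73, 69]


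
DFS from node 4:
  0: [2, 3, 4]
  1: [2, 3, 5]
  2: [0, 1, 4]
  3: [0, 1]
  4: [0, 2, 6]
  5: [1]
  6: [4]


Visit 4, push [6, 2, 0]
Visit 0, push [3, 2]
Visit 2, push [1]
Visit 1, push [5, 3]
Visit 3, push []
Visit 5, push []
Visit 6, push []

DFS order: [4, 0, 2, 1, 3, 5, 6]


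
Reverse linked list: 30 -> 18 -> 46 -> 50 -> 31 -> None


Step 1: curr=30, set curr.next=prev(None) | reversed so far: 30
Step 2: curr=18, set curr.next=prev(30) | reversed so far: 18 -> 30
Step 3: curr=46, set curr.next=prev(18) | reversed so far: 46 -> 18 -> 30
Step 4: curr=50, set curr.next=prev(46) | reversed so far: 50 -> 46 -> 18 -> 30
Step 5: curr=31, set curr.next=prev(50) | reversed so far: 31 -> 50 -> 46 -> 18 -> 30

31 -> 50 -> 46 -> 18 -> 30 -> None


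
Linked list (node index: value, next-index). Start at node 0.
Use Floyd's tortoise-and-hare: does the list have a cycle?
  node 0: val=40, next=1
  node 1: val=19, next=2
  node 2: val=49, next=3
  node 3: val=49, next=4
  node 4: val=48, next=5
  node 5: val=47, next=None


Floyd's tortoise (slow, +1) and hare (fast, +2):
  init: slow=0, fast=0
  step 1: slow=1, fast=2
  step 2: slow=2, fast=4
  step 3: fast 4->5->None, no cycle

Cycle: no


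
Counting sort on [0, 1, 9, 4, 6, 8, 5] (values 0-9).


Input: [0, 1, 9, 4, 6, 8, 5]
Counts: [1, 1, 0, 0, 1, 1, 1, 0, 1, 1]

Sorted: [0, 1, 4, 5, 6, 8, 9]


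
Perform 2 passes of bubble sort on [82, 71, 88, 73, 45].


Initial: [82, 71, 88, 73, 45]
Pass 1: [71, 82, 73, 45, 88] (3 swaps)
Pass 2: [71, 73, 45, 82, 88] (2 swaps)

After 2 passes: [71, 73, 45, 82, 88]


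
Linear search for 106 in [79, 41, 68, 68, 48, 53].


i=0: 79!=106
i=1: 41!=106
i=2: 68!=106
i=3: 68!=106
i=4: 48!=106
i=5: 53!=106

Not found, 6 comps


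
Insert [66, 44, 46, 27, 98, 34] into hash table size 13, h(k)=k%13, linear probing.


Insert 66: h=1 -> slot 1
Insert 44: h=5 -> slot 5
Insert 46: h=7 -> slot 7
Insert 27: h=1, 1 probes -> slot 2
Insert 98: h=7, 1 probes -> slot 8
Insert 34: h=8, 1 probes -> slot 9

Table: [None, 66, 27, None, None, 44, None, 46, 98, 34, None, None, None]


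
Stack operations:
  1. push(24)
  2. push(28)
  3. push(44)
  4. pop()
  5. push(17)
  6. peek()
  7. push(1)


push(24) -> [24]
push(28) -> [24, 28]
push(44) -> [24, 28, 44]
pop()->44, [24, 28]
push(17) -> [24, 28, 17]
peek()->17
push(1) -> [24, 28, 17, 1]

Final stack: [24, 28, 17, 1]


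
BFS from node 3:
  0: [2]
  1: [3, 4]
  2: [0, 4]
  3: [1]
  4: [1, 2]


Visit 3, enqueue [1]
Visit 1, enqueue [4]
Visit 4, enqueue [2]
Visit 2, enqueue [0]
Visit 0, enqueue []

BFS order: [3, 1, 4, 2, 0]


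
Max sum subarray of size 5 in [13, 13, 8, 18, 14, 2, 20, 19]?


[0:5]: 66
[1:6]: 55
[2:7]: 62
[3:8]: 73

Max: 73 at [3:8]


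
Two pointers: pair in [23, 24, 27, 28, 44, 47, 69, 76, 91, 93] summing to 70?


lo=0(23)+hi=9(93)=116
lo=0(23)+hi=8(91)=114
lo=0(23)+hi=7(76)=99
lo=0(23)+hi=6(69)=92
lo=0(23)+hi=5(47)=70

Yes: 23+47=70


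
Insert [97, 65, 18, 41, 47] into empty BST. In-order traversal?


Insert 97: root
Insert 65: L from 97
Insert 18: L from 97 -> L from 65
Insert 41: L from 97 -> L from 65 -> R from 18
Insert 47: L from 97 -> L from 65 -> R from 18 -> R from 41

In-order: [18, 41, 47, 65, 97]


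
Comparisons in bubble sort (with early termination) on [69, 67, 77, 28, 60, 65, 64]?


Algorithm: bubble sort (with early termination)
Input: [69, 67, 77, 28, 60, 65, 64]
Sorted: [28, 60, 64, 65, 67, 69, 77]

20


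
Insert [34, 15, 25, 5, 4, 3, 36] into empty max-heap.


Insert 34: [34]
Insert 15: [34, 15]
Insert 25: [34, 15, 25]
Insert 5: [34, 15, 25, 5]
Insert 4: [34, 15, 25, 5, 4]
Insert 3: [34, 15, 25, 5, 4, 3]
Insert 36: [36, 15, 34, 5, 4, 3, 25]

Final heap: [36, 15, 34, 5, 4, 3, 25]


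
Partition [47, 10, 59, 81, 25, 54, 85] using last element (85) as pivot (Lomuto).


Pivot: 85
  47 <= 85: advance i (no swap)
  10 <= 85: advance i (no swap)
  59 <= 85: advance i (no swap)
  81 <= 85: advance i (no swap)
  25 <= 85: advance i (no swap)
  54 <= 85: advance i (no swap)
Place pivot at 6: [47, 10, 59, 81, 25, 54, 85]

Partitioned: [47, 10, 59, 81, 25, 54, 85]


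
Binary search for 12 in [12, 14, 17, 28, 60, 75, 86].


Step 1: lo=0, hi=6, mid=3, val=28
Step 2: lo=0, hi=2, mid=1, val=14
Step 3: lo=0, hi=0, mid=0, val=12

Found at index 0


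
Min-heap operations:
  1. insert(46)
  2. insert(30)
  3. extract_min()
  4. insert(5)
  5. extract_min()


insert(46) -> [46]
insert(30) -> [30, 46]
extract_min()->30, [46]
insert(5) -> [5, 46]
extract_min()->5, [46]

Final heap: [46]


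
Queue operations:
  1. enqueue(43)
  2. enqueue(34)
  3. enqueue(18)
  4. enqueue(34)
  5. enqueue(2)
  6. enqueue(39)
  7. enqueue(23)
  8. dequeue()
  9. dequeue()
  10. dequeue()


enqueue(43) -> [43]
enqueue(34) -> [43, 34]
enqueue(18) -> [43, 34, 18]
enqueue(34) -> [43, 34, 18, 34]
enqueue(2) -> [43, 34, 18, 34, 2]
enqueue(39) -> [43, 34, 18, 34, 2, 39]
enqueue(23) -> [43, 34, 18, 34, 2, 39, 23]
dequeue()->43, [34, 18, 34, 2, 39, 23]
dequeue()->34, [18, 34, 2, 39, 23]
dequeue()->18, [34, 2, 39, 23]

Final queue: [34, 2, 39, 23]


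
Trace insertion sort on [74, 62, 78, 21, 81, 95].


Initial: [74, 62, 78, 21, 81, 95]
Insert 62: [62, 74, 78, 21, 81, 95]
Insert 78: [62, 74, 78, 21, 81, 95]
Insert 21: [21, 62, 74, 78, 81, 95]
Insert 81: [21, 62, 74, 78, 81, 95]
Insert 95: [21, 62, 74, 78, 81, 95]

Sorted: [21, 62, 74, 78, 81, 95]


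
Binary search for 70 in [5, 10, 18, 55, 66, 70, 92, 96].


Step 1: lo=0, hi=7, mid=3, val=55
Step 2: lo=4, hi=7, mid=5, val=70

Found at index 5


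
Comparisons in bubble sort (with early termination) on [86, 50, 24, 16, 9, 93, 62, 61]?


Algorithm: bubble sort (with early termination)
Input: [86, 50, 24, 16, 9, 93, 62, 61]
Sorted: [9, 16, 24, 50, 61, 62, 86, 93]

25


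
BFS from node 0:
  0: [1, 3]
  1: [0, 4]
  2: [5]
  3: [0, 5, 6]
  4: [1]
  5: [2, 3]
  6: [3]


Visit 0, enqueue [1, 3]
Visit 1, enqueue [4]
Visit 3, enqueue [5, 6]
Visit 4, enqueue []
Visit 5, enqueue [2]
Visit 6, enqueue []
Visit 2, enqueue []

BFS order: [0, 1, 3, 4, 5, 6, 2]


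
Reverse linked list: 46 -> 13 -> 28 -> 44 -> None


Step 1: curr=46, set curr.next=prev(None) | reversed so far: 46
Step 2: curr=13, set curr.next=prev(46) | reversed so far: 13 -> 46
Step 3: curr=28, set curr.next=prev(13) | reversed so far: 28 -> 13 -> 46
Step 4: curr=44, set curr.next=prev(28) | reversed so far: 44 -> 28 -> 13 -> 46

44 -> 28 -> 13 -> 46 -> None


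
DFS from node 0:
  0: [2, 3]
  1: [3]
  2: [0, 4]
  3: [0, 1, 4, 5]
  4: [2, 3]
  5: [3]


Visit 0, push [3, 2]
Visit 2, push [4]
Visit 4, push [3]
Visit 3, push [5, 1]
Visit 1, push []
Visit 5, push []

DFS order: [0, 2, 4, 3, 1, 5]


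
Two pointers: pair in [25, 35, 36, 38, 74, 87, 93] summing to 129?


lo=0(25)+hi=6(93)=118
lo=1(35)+hi=6(93)=128
lo=2(36)+hi=6(93)=129

Yes: 36+93=129


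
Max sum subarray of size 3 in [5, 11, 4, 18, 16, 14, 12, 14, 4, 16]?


[0:3]: 20
[1:4]: 33
[2:5]: 38
[3:6]: 48
[4:7]: 42
[5:8]: 40
[6:9]: 30
[7:10]: 34

Max: 48 at [3:6]


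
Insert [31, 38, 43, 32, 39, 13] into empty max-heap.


Insert 31: [31]
Insert 38: [38, 31]
Insert 43: [43, 31, 38]
Insert 32: [43, 32, 38, 31]
Insert 39: [43, 39, 38, 31, 32]
Insert 13: [43, 39, 38, 31, 32, 13]

Final heap: [43, 39, 38, 31, 32, 13]


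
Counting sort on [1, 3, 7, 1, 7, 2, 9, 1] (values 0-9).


Input: [1, 3, 7, 1, 7, 2, 9, 1]
Counts: [0, 3, 1, 1, 0, 0, 0, 2, 0, 1]

Sorted: [1, 1, 1, 2, 3, 7, 7, 9]


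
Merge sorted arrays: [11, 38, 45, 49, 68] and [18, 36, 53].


Take 11 from A
Take 18 from B
Take 36 from B
Take 38 from A
Take 45 from A
Take 49 from A
Take 53 from B

Merged: [11, 18, 36, 38, 45, 49, 53, 68]


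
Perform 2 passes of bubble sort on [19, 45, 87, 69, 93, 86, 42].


Initial: [19, 45, 87, 69, 93, 86, 42]
Pass 1: [19, 45, 69, 87, 86, 42, 93] (3 swaps)
Pass 2: [19, 45, 69, 86, 42, 87, 93] (2 swaps)

After 2 passes: [19, 45, 69, 86, 42, 87, 93]


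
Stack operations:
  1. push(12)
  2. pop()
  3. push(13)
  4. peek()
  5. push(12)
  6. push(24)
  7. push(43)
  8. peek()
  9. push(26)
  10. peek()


push(12) -> [12]
pop()->12, []
push(13) -> [13]
peek()->13
push(12) -> [13, 12]
push(24) -> [13, 12, 24]
push(43) -> [13, 12, 24, 43]
peek()->43
push(26) -> [13, 12, 24, 43, 26]
peek()->26

Final stack: [13, 12, 24, 43, 26]


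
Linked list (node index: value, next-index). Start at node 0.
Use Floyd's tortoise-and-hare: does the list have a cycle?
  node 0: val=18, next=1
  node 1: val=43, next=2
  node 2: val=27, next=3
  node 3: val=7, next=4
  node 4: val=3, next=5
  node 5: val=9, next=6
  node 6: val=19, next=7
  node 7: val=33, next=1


Floyd's tortoise (slow, +1) and hare (fast, +2):
  init: slow=0, fast=0
  step 1: slow=1, fast=2
  step 2: slow=2, fast=4
  step 3: slow=3, fast=6
  step 4: slow=4, fast=1
  step 5: slow=5, fast=3
  step 6: slow=6, fast=5
  step 7: slow=7, fast=7
  slow == fast at node 7: cycle detected

Cycle: yes


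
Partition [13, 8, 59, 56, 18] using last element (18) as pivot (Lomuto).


Pivot: 18
  13 <= 18: advance i (no swap)
  8 <= 18: advance i (no swap)
Place pivot at 2: [13, 8, 18, 56, 59]

Partitioned: [13, 8, 18, 56, 59]


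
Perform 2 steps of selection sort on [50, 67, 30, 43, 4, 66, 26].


Initial: [50, 67, 30, 43, 4, 66, 26]
Step 1: min=4 at 4
  Swap: [4, 67, 30, 43, 50, 66, 26]
Step 2: min=26 at 6
  Swap: [4, 26, 30, 43, 50, 66, 67]

After 2 steps: [4, 26, 30, 43, 50, 66, 67]


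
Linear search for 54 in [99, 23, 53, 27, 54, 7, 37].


i=0: 99!=54
i=1: 23!=54
i=2: 53!=54
i=3: 27!=54
i=4: 54==54 found!

Found at 4, 5 comps


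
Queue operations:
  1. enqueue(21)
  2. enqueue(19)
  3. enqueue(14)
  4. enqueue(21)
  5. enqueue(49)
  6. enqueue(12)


enqueue(21) -> [21]
enqueue(19) -> [21, 19]
enqueue(14) -> [21, 19, 14]
enqueue(21) -> [21, 19, 14, 21]
enqueue(49) -> [21, 19, 14, 21, 49]
enqueue(12) -> [21, 19, 14, 21, 49, 12]

Final queue: [21, 19, 14, 21, 49, 12]


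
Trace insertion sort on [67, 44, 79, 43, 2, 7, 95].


Initial: [67, 44, 79, 43, 2, 7, 95]
Insert 44: [44, 67, 79, 43, 2, 7, 95]
Insert 79: [44, 67, 79, 43, 2, 7, 95]
Insert 43: [43, 44, 67, 79, 2, 7, 95]
Insert 2: [2, 43, 44, 67, 79, 7, 95]
Insert 7: [2, 7, 43, 44, 67, 79, 95]
Insert 95: [2, 7, 43, 44, 67, 79, 95]

Sorted: [2, 7, 43, 44, 67, 79, 95]


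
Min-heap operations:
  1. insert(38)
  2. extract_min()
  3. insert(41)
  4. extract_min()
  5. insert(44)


insert(38) -> [38]
extract_min()->38, []
insert(41) -> [41]
extract_min()->41, []
insert(44) -> [44]

Final heap: [44]


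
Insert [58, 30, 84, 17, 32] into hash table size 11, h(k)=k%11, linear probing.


Insert 58: h=3 -> slot 3
Insert 30: h=8 -> slot 8
Insert 84: h=7 -> slot 7
Insert 17: h=6 -> slot 6
Insert 32: h=10 -> slot 10

Table: [None, None, None, 58, None, None, 17, 84, 30, None, 32]


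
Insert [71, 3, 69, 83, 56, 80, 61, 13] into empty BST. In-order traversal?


Insert 71: root
Insert 3: L from 71
Insert 69: L from 71 -> R from 3
Insert 83: R from 71
Insert 56: L from 71 -> R from 3 -> L from 69
Insert 80: R from 71 -> L from 83
Insert 61: L from 71 -> R from 3 -> L from 69 -> R from 56
Insert 13: L from 71 -> R from 3 -> L from 69 -> L from 56

In-order: [3, 13, 56, 61, 69, 71, 80, 83]


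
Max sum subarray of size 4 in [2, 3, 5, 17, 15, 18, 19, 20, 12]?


[0:4]: 27
[1:5]: 40
[2:6]: 55
[3:7]: 69
[4:8]: 72
[5:9]: 69

Max: 72 at [4:8]


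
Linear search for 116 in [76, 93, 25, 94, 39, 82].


i=0: 76!=116
i=1: 93!=116
i=2: 25!=116
i=3: 94!=116
i=4: 39!=116
i=5: 82!=116

Not found, 6 comps


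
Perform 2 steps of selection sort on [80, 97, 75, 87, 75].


Initial: [80, 97, 75, 87, 75]
Step 1: min=75 at 2
  Swap: [75, 97, 80, 87, 75]
Step 2: min=75 at 4
  Swap: [75, 75, 80, 87, 97]

After 2 steps: [75, 75, 80, 87, 97]


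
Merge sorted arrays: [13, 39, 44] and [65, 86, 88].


Take 13 from A
Take 39 from A
Take 44 from A

Merged: [13, 39, 44, 65, 86, 88]


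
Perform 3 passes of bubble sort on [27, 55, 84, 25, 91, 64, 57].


Initial: [27, 55, 84, 25, 91, 64, 57]
Pass 1: [27, 55, 25, 84, 64, 57, 91] (3 swaps)
Pass 2: [27, 25, 55, 64, 57, 84, 91] (3 swaps)
Pass 3: [25, 27, 55, 57, 64, 84, 91] (2 swaps)

After 3 passes: [25, 27, 55, 57, 64, 84, 91]


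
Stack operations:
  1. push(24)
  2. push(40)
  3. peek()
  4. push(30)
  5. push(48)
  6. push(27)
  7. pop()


push(24) -> [24]
push(40) -> [24, 40]
peek()->40
push(30) -> [24, 40, 30]
push(48) -> [24, 40, 30, 48]
push(27) -> [24, 40, 30, 48, 27]
pop()->27, [24, 40, 30, 48]

Final stack: [24, 40, 30, 48]


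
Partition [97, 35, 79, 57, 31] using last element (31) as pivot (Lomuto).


Pivot: 31
Place pivot at 0: [31, 35, 79, 57, 97]

Partitioned: [31, 35, 79, 57, 97]


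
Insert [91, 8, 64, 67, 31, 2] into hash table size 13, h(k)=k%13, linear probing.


Insert 91: h=0 -> slot 0
Insert 8: h=8 -> slot 8
Insert 64: h=12 -> slot 12
Insert 67: h=2 -> slot 2
Insert 31: h=5 -> slot 5
Insert 2: h=2, 1 probes -> slot 3

Table: [91, None, 67, 2, None, 31, None, None, 8, None, None, None, 64]


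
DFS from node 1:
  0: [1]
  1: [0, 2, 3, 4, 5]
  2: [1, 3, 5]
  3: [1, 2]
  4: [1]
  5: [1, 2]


Visit 1, push [5, 4, 3, 2, 0]
Visit 0, push []
Visit 2, push [5, 3]
Visit 3, push []
Visit 5, push []
Visit 4, push []

DFS order: [1, 0, 2, 3, 5, 4]


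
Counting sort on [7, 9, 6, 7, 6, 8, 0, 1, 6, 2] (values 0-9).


Input: [7, 9, 6, 7, 6, 8, 0, 1, 6, 2]
Counts: [1, 1, 1, 0, 0, 0, 3, 2, 1, 1]

Sorted: [0, 1, 2, 6, 6, 6, 7, 7, 8, 9]


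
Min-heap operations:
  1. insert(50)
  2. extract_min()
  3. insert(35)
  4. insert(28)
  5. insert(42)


insert(50) -> [50]
extract_min()->50, []
insert(35) -> [35]
insert(28) -> [28, 35]
insert(42) -> [28, 35, 42]

Final heap: [28, 35, 42]


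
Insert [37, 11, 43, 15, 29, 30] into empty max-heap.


Insert 37: [37]
Insert 11: [37, 11]
Insert 43: [43, 11, 37]
Insert 15: [43, 15, 37, 11]
Insert 29: [43, 29, 37, 11, 15]
Insert 30: [43, 29, 37, 11, 15, 30]

Final heap: [43, 29, 37, 11, 15, 30]


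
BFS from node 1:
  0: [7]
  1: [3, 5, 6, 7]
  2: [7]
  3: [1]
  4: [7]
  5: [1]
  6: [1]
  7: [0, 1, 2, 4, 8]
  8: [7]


Visit 1, enqueue [3, 5, 6, 7]
Visit 3, enqueue []
Visit 5, enqueue []
Visit 6, enqueue []
Visit 7, enqueue [0, 2, 4, 8]
Visit 0, enqueue []
Visit 2, enqueue []
Visit 4, enqueue []
Visit 8, enqueue []

BFS order: [1, 3, 5, 6, 7, 0, 2, 4, 8]


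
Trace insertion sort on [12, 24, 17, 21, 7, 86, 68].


Initial: [12, 24, 17, 21, 7, 86, 68]
Insert 24: [12, 24, 17, 21, 7, 86, 68]
Insert 17: [12, 17, 24, 21, 7, 86, 68]
Insert 21: [12, 17, 21, 24, 7, 86, 68]
Insert 7: [7, 12, 17, 21, 24, 86, 68]
Insert 86: [7, 12, 17, 21, 24, 86, 68]
Insert 68: [7, 12, 17, 21, 24, 68, 86]

Sorted: [7, 12, 17, 21, 24, 68, 86]


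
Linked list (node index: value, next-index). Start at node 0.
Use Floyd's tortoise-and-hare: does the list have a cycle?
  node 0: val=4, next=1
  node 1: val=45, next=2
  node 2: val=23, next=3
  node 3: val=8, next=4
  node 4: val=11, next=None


Floyd's tortoise (slow, +1) and hare (fast, +2):
  init: slow=0, fast=0
  step 1: slow=1, fast=2
  step 2: slow=2, fast=4
  step 3: fast -> None, no cycle

Cycle: no


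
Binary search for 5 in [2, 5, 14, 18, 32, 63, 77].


Step 1: lo=0, hi=6, mid=3, val=18
Step 2: lo=0, hi=2, mid=1, val=5

Found at index 1


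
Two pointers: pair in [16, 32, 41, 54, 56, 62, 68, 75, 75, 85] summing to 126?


lo=0(16)+hi=9(85)=101
lo=1(32)+hi=9(85)=117
lo=2(41)+hi=9(85)=126

Yes: 41+85=126


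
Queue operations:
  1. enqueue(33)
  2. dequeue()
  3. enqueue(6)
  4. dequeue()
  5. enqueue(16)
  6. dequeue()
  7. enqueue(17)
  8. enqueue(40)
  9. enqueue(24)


enqueue(33) -> [33]
dequeue()->33, []
enqueue(6) -> [6]
dequeue()->6, []
enqueue(16) -> [16]
dequeue()->16, []
enqueue(17) -> [17]
enqueue(40) -> [17, 40]
enqueue(24) -> [17, 40, 24]

Final queue: [17, 40, 24]


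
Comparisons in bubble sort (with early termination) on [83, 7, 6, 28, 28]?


Algorithm: bubble sort (with early termination)
Input: [83, 7, 6, 28, 28]
Sorted: [6, 7, 28, 28, 83]

9


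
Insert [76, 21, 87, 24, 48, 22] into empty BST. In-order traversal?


Insert 76: root
Insert 21: L from 76
Insert 87: R from 76
Insert 24: L from 76 -> R from 21
Insert 48: L from 76 -> R from 21 -> R from 24
Insert 22: L from 76 -> R from 21 -> L from 24

In-order: [21, 22, 24, 48, 76, 87]


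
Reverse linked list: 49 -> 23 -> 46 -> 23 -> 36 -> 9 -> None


Step 1: curr=49, set curr.next=prev(None) | reversed so far: 49
Step 2: curr=23, set curr.next=prev(49) | reversed so far: 23 -> 49
Step 3: curr=46, set curr.next=prev(23) | reversed so far: 46 -> 23 -> 49
Step 4: curr=23, set curr.next=prev(46) | reversed so far: 23 -> 46 -> 23 -> 49
Step 5: curr=36, set curr.next=prev(23) | reversed so far: 36 -> 23 -> 46 -> 23 -> 49
Step 6: curr=9, set curr.next=prev(36) | reversed so far: 9 -> 36 -> 23 -> 46 -> 23 -> 49

9 -> 36 -> 23 -> 46 -> 23 -> 49 -> None


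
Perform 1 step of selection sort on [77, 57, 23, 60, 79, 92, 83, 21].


Initial: [77, 57, 23, 60, 79, 92, 83, 21]
Step 1: min=21 at 7
  Swap: [21, 57, 23, 60, 79, 92, 83, 77]

After 1 step: [21, 57, 23, 60, 79, 92, 83, 77]


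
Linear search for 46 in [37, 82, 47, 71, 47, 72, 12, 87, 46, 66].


i=0: 37!=46
i=1: 82!=46
i=2: 47!=46
i=3: 71!=46
i=4: 47!=46
i=5: 72!=46
i=6: 12!=46
i=7: 87!=46
i=8: 46==46 found!

Found at 8, 9 comps


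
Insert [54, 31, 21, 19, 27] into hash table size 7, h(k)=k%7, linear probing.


Insert 54: h=5 -> slot 5
Insert 31: h=3 -> slot 3
Insert 21: h=0 -> slot 0
Insert 19: h=5, 1 probes -> slot 6
Insert 27: h=6, 2 probes -> slot 1

Table: [21, 27, None, 31, None, 54, 19]


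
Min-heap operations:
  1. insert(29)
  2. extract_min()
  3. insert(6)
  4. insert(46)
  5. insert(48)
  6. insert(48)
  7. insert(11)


insert(29) -> [29]
extract_min()->29, []
insert(6) -> [6]
insert(46) -> [6, 46]
insert(48) -> [6, 46, 48]
insert(48) -> [6, 46, 48, 48]
insert(11) -> [6, 11, 48, 48, 46]

Final heap: [6, 11, 48, 48, 46]


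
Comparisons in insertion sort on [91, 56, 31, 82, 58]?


Algorithm: insertion sort
Input: [91, 56, 31, 82, 58]
Sorted: [31, 56, 58, 82, 91]

8


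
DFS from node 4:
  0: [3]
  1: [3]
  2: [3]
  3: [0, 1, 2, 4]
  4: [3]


Visit 4, push [3]
Visit 3, push [2, 1, 0]
Visit 0, push []
Visit 1, push []
Visit 2, push []

DFS order: [4, 3, 0, 1, 2]


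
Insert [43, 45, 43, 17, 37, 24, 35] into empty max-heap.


Insert 43: [43]
Insert 45: [45, 43]
Insert 43: [45, 43, 43]
Insert 17: [45, 43, 43, 17]
Insert 37: [45, 43, 43, 17, 37]
Insert 24: [45, 43, 43, 17, 37, 24]
Insert 35: [45, 43, 43, 17, 37, 24, 35]

Final heap: [45, 43, 43, 17, 37, 24, 35]


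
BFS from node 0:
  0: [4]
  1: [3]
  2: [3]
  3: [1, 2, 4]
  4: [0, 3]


Visit 0, enqueue [4]
Visit 4, enqueue [3]
Visit 3, enqueue [1, 2]
Visit 1, enqueue []
Visit 2, enqueue []

BFS order: [0, 4, 3, 1, 2]


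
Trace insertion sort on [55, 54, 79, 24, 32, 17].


Initial: [55, 54, 79, 24, 32, 17]
Insert 54: [54, 55, 79, 24, 32, 17]
Insert 79: [54, 55, 79, 24, 32, 17]
Insert 24: [24, 54, 55, 79, 32, 17]
Insert 32: [24, 32, 54, 55, 79, 17]
Insert 17: [17, 24, 32, 54, 55, 79]

Sorted: [17, 24, 32, 54, 55, 79]


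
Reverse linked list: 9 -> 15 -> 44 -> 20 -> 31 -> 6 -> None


Step 1: curr=9, set curr.next=prev(None) | reversed so far: 9
Step 2: curr=15, set curr.next=prev(9) | reversed so far: 15 -> 9
Step 3: curr=44, set curr.next=prev(15) | reversed so far: 44 -> 15 -> 9
Step 4: curr=20, set curr.next=prev(44) | reversed so far: 20 -> 44 -> 15 -> 9
Step 5: curr=31, set curr.next=prev(20) | reversed so far: 31 -> 20 -> 44 -> 15 -> 9
Step 6: curr=6, set curr.next=prev(31) | reversed so far: 6 -> 31 -> 20 -> 44 -> 15 -> 9

6 -> 31 -> 20 -> 44 -> 15 -> 9 -> None


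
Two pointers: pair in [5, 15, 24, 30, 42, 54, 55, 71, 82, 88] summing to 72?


lo=0(5)+hi=9(88)=93
lo=0(5)+hi=8(82)=87
lo=0(5)+hi=7(71)=76
lo=0(5)+hi=6(55)=60
lo=1(15)+hi=6(55)=70
lo=2(24)+hi=6(55)=79
lo=2(24)+hi=5(54)=78
lo=2(24)+hi=4(42)=66
lo=3(30)+hi=4(42)=72

Yes: 30+42=72


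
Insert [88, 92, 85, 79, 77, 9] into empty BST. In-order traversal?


Insert 88: root
Insert 92: R from 88
Insert 85: L from 88
Insert 79: L from 88 -> L from 85
Insert 77: L from 88 -> L from 85 -> L from 79
Insert 9: L from 88 -> L from 85 -> L from 79 -> L from 77

In-order: [9, 77, 79, 85, 88, 92]


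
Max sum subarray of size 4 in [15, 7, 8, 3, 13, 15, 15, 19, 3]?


[0:4]: 33
[1:5]: 31
[2:6]: 39
[3:7]: 46
[4:8]: 62
[5:9]: 52

Max: 62 at [4:8]


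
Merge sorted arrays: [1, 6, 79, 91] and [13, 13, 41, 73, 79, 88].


Take 1 from A
Take 6 from A
Take 13 from B
Take 13 from B
Take 41 from B
Take 73 from B
Take 79 from A
Take 79 from B
Take 88 from B

Merged: [1, 6, 13, 13, 41, 73, 79, 79, 88, 91]


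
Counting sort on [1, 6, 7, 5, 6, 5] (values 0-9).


Input: [1, 6, 7, 5, 6, 5]
Counts: [0, 1, 0, 0, 0, 2, 2, 1, 0, 0]

Sorted: [1, 5, 5, 6, 6, 7]


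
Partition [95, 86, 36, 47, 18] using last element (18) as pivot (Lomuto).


Pivot: 18
Place pivot at 0: [18, 86, 36, 47, 95]

Partitioned: [18, 86, 36, 47, 95]


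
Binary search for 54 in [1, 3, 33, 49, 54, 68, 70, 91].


Step 1: lo=0, hi=7, mid=3, val=49
Step 2: lo=4, hi=7, mid=5, val=68
Step 3: lo=4, hi=4, mid=4, val=54

Found at index 4


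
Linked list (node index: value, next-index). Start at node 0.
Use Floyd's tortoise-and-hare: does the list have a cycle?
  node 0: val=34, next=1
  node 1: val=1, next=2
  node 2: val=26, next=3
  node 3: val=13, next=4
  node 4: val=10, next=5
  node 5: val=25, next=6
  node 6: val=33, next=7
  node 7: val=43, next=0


Floyd's tortoise (slow, +1) and hare (fast, +2):
  init: slow=0, fast=0
  step 1: slow=1, fast=2
  step 2: slow=2, fast=4
  step 3: slow=3, fast=6
  step 4: slow=4, fast=0
  step 5: slow=5, fast=2
  step 6: slow=6, fast=4
  step 7: slow=7, fast=6
  step 8: slow=0, fast=0
  slow == fast at node 0: cycle detected

Cycle: yes


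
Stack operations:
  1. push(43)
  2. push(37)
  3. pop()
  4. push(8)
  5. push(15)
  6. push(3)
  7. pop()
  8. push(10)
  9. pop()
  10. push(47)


push(43) -> [43]
push(37) -> [43, 37]
pop()->37, [43]
push(8) -> [43, 8]
push(15) -> [43, 8, 15]
push(3) -> [43, 8, 15, 3]
pop()->3, [43, 8, 15]
push(10) -> [43, 8, 15, 10]
pop()->10, [43, 8, 15]
push(47) -> [43, 8, 15, 47]

Final stack: [43, 8, 15, 47]


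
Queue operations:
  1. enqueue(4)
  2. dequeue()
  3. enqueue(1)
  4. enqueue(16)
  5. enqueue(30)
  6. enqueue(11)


enqueue(4) -> [4]
dequeue()->4, []
enqueue(1) -> [1]
enqueue(16) -> [1, 16]
enqueue(30) -> [1, 16, 30]
enqueue(11) -> [1, 16, 30, 11]

Final queue: [1, 16, 30, 11]


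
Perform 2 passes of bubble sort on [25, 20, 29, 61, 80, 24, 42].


Initial: [25, 20, 29, 61, 80, 24, 42]
Pass 1: [20, 25, 29, 61, 24, 42, 80] (3 swaps)
Pass 2: [20, 25, 29, 24, 42, 61, 80] (2 swaps)

After 2 passes: [20, 25, 29, 24, 42, 61, 80]


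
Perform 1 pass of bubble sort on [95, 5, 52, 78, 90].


Initial: [95, 5, 52, 78, 90]
Pass 1: [5, 52, 78, 90, 95] (4 swaps)

After 1 pass: [5, 52, 78, 90, 95]


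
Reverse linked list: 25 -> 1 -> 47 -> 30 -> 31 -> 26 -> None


Step 1: curr=25, set curr.next=prev(None) | reversed so far: 25
Step 2: curr=1, set curr.next=prev(25) | reversed so far: 1 -> 25
Step 3: curr=47, set curr.next=prev(1) | reversed so far: 47 -> 1 -> 25
Step 4: curr=30, set curr.next=prev(47) | reversed so far: 30 -> 47 -> 1 -> 25
Step 5: curr=31, set curr.next=prev(30) | reversed so far: 31 -> 30 -> 47 -> 1 -> 25
Step 6: curr=26, set curr.next=prev(31) | reversed so far: 26 -> 31 -> 30 -> 47 -> 1 -> 25

26 -> 31 -> 30 -> 47 -> 1 -> 25 -> None


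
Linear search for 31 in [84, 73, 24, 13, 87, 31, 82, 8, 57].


i=0: 84!=31
i=1: 73!=31
i=2: 24!=31
i=3: 13!=31
i=4: 87!=31
i=5: 31==31 found!

Found at 5, 6 comps


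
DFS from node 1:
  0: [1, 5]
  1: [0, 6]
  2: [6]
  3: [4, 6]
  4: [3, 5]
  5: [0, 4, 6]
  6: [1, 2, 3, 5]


Visit 1, push [6, 0]
Visit 0, push [5]
Visit 5, push [6, 4]
Visit 4, push [3]
Visit 3, push [6]
Visit 6, push [2]
Visit 2, push []

DFS order: [1, 0, 5, 4, 3, 6, 2]


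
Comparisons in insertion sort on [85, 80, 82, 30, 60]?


Algorithm: insertion sort
Input: [85, 80, 82, 30, 60]
Sorted: [30, 60, 80, 82, 85]

10


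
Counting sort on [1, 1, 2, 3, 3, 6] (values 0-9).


Input: [1, 1, 2, 3, 3, 6]
Counts: [0, 2, 1, 2, 0, 0, 1, 0, 0, 0]

Sorted: [1, 1, 2, 3, 3, 6]


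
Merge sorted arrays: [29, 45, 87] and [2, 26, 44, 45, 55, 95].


Take 2 from B
Take 26 from B
Take 29 from A
Take 44 from B
Take 45 from A
Take 45 from B
Take 55 from B
Take 87 from A

Merged: [2, 26, 29, 44, 45, 45, 55, 87, 95]


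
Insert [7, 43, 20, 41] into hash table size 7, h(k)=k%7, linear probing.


Insert 7: h=0 -> slot 0
Insert 43: h=1 -> slot 1
Insert 20: h=6 -> slot 6
Insert 41: h=6, 3 probes -> slot 2

Table: [7, 43, 41, None, None, None, 20]


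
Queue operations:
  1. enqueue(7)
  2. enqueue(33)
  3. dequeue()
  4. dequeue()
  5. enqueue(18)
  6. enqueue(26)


enqueue(7) -> [7]
enqueue(33) -> [7, 33]
dequeue()->7, [33]
dequeue()->33, []
enqueue(18) -> [18]
enqueue(26) -> [18, 26]

Final queue: [18, 26]
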